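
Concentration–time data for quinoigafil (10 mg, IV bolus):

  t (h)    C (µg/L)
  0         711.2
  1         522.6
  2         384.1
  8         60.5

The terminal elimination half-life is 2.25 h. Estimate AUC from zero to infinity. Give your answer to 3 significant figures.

AUC = 2600 µg/L·h

Trapezoidal AUC_0→8:
  [0→1]: (711.2+522.6)/2 × 1 = 616.9
  [1→2]: (522.6+384.1)/2 × 1 = 453.35
  [2→8]: (384.1+60.5)/2 × 6 = 1333.8
  Sum = 2404.05 µg/L·h
k_e = ln2 / t½ = 0.693147 / 2.25 = 0.3081 h^-1
Extrapolated tail: C_last / k_e = 60.5 / 0.3081 = 196.365
AUC_0→∞ = 2404.05 + 196.365 = 2600.415 µg/L·h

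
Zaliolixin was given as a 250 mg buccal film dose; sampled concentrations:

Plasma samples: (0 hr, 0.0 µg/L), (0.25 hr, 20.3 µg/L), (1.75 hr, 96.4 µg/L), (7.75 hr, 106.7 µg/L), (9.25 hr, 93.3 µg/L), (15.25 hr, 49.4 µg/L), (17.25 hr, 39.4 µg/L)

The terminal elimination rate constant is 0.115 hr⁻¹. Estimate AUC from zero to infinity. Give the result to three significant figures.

AUC = 1710 µg/L·hr

Trapezoidal AUC_0→17.25:
  [0→0.25]: (0.0+20.3)/2 × 0.25 = 2.5375
  [0.25→1.75]: (20.3+96.4)/2 × 1.5 = 87.525
  [1.75→7.75]: (96.4+106.7)/2 × 6 = 609.3
  [7.75→9.25]: (106.7+93.3)/2 × 1.5 = 150.0
  [9.25→15.25]: (93.3+49.4)/2 × 6 = 428.1
  [15.25→17.25]: (49.4+39.4)/2 × 2 = 88.8
  Sum = 1366.2625 µg/L·hr
Extrapolated tail: C_last / k_e = 39.4 / 0.115 = 342.609
AUC_0→∞ = 1366.2625 + 342.609 = 1708.8715 µg/L·hr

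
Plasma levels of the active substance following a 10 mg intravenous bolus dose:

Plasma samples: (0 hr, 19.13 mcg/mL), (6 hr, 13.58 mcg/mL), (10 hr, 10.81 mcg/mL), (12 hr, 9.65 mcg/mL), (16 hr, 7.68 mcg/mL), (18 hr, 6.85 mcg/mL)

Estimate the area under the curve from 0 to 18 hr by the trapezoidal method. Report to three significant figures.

Trapezoidal AUC_0→18:
  [0→6]: (19.13+13.58)/2 × 6 = 98.13
  [6→10]: (13.58+10.81)/2 × 4 = 48.78
  [10→12]: (10.81+9.65)/2 × 2 = 20.46
  [12→16]: (9.65+7.68)/2 × 4 = 34.66
  [16→18]: (7.68+6.85)/2 × 2 = 14.53
  Sum = 216.56 mcg/mL·hr

AUC = 217 mcg/mL·hr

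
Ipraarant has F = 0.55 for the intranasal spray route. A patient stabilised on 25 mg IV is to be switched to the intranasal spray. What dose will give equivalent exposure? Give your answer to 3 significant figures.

D_intranasal = 45.5 mg

For equal systemic exposure: F × D_ev = D_iv
D_ev = D_iv / F = 25 / 0.55 = 45.4545 mg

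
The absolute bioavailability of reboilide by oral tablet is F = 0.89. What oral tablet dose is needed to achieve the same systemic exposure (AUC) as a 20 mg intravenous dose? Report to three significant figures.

D_oral = 22.5 mg

For equal systemic exposure: F × D_ev = D_iv
D_ev = D_iv / F = 20 / 0.89 = 22.4719 mg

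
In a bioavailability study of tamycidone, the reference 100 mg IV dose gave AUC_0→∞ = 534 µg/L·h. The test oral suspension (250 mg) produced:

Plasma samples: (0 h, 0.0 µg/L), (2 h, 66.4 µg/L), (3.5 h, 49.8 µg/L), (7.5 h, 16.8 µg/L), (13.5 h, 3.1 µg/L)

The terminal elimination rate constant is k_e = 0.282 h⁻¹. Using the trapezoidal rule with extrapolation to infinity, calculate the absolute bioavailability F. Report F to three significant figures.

F = 0.268

Trapezoidal AUC_0→13.5 (oral suspension):
  [0→2]: (0.0+66.4)/2 × 2 = 66.4
  [2→3.5]: (66.4+49.8)/2 × 1.5 = 87.15
  [3.5→7.5]: (49.8+16.8)/2 × 4 = 133.2
  [7.5→13.5]: (16.8+3.1)/2 × 6 = 59.7
  Sum = 346.45 µg/L·h
Tail: C_last/k_e = 3.1/0.282 = 10.993
AUC_0→∞ (oral suspension) = 346.45 + 10.993 = 357.443 µg/L·h
F = (AUC_ev/D_ev)/(AUC_iv/D_iv) = (357.443/250)/(534/100) = 1.429772/5.34 = 0.2677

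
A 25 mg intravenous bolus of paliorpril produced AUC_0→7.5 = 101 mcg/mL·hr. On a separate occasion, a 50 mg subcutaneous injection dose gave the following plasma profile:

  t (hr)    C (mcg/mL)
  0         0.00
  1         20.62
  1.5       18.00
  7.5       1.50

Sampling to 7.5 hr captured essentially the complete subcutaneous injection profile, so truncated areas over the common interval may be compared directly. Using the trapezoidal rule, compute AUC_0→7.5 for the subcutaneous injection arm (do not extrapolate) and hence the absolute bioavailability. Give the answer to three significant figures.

Trapezoidal AUC_0→7.5 (subcutaneous injection):
  [0→1]: (0.00+20.62)/2 × 1 = 10.31
  [1→1.5]: (20.62+18.00)/2 × 0.5 = 9.655
  [1.5→7.5]: (18.00+1.50)/2 × 6 = 58.5
  Sum = 78.465 mcg/mL·hr
F = (AUC_ev/D_ev)/(AUC_iv/D_iv) = (78.465/50)/(101/25) = 1.5693/4.04 = 0.3884

F = 0.388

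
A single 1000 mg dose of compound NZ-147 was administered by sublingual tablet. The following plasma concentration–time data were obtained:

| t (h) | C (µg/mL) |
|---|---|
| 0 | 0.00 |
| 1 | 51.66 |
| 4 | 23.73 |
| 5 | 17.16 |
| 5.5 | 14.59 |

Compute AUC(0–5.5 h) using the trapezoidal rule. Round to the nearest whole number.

Trapezoidal AUC_0→5.5:
  [0→1]: (0.00+51.66)/2 × 1 = 25.83
  [1→4]: (51.66+23.73)/2 × 3 = 113.085
  [4→5]: (23.73+17.16)/2 × 1 = 20.445
  [5→5.5]: (17.16+14.59)/2 × 0.5 = 7.9375
  Sum = 167.2975 µg/mL·h

AUC = 167 µg/mL·h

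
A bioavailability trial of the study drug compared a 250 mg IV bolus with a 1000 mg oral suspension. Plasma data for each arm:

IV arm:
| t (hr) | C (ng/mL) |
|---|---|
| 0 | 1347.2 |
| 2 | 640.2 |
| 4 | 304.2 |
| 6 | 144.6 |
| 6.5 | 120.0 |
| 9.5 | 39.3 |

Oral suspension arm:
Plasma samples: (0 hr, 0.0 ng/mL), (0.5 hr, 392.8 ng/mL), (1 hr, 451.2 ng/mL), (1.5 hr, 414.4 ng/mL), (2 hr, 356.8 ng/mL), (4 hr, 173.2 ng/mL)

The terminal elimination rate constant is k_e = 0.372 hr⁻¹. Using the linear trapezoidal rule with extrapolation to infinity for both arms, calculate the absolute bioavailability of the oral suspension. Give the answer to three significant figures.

Trapezoidal AUC_0→9.5 (IV):
  [0→2]: (1347.2+640.2)/2 × 2 = 1987.4
  [2→4]: (640.2+304.2)/2 × 2 = 944.4
  [4→6]: (304.2+144.6)/2 × 2 = 448.8
  [6→6.5]: (144.6+120.0)/2 × 0.5 = 66.15
  [6.5→9.5]: (120.0+39.3)/2 × 3 = 238.95
  Sum = 3685.7 ng/mL·hr
IV tail: 39.3/0.372 = 105.645; AUC_iv,0→∞ = 3685.7 + 105.645 = 3791.345 ng/mL·hr
Trapezoidal AUC_0→4 (oral suspension):
  [0→0.5]: (0.0+392.8)/2 × 0.5 = 98.2
  [0.5→1]: (392.8+451.2)/2 × 0.5 = 211.0
  [1→1.5]: (451.2+414.4)/2 × 0.5 = 216.4
  [1.5→2]: (414.4+356.8)/2 × 0.5 = 192.8
  [2→4]: (356.8+173.2)/2 × 2 = 530.0
  Sum = 1248.4 ng/mL·hr
oral suspension tail: 173.2/0.372 = 465.591; AUC_ev,0→∞ = 1248.4 + 465.591 = 1713.991 ng/mL·hr
F = (AUC_ev/D_ev)/(AUC_iv/D_iv) = (1713.991/1000)/(3791.345/250) = 1.713991/15.16538 = 0.1130

F = 0.113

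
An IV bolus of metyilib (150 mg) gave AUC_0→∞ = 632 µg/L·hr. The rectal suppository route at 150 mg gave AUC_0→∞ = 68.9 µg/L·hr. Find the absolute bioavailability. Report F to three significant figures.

F = 0.109

F = (AUC_ev / D_ev) / (AUC_iv / D_iv)
  = (68.9/150) / (632/150)
  = 0.459333 / 4.21333 = 0.1090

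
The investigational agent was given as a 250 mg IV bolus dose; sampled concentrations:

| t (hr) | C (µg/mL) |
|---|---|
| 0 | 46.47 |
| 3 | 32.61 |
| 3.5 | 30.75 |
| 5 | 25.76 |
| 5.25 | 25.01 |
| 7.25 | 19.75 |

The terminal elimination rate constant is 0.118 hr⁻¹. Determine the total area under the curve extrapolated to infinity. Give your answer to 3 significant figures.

AUC = 395 µg/mL·hr

Trapezoidal AUC_0→7.25:
  [0→3]: (46.47+32.61)/2 × 3 = 118.62
  [3→3.5]: (32.61+30.75)/2 × 0.5 = 15.84
  [3.5→5]: (30.75+25.76)/2 × 1.5 = 42.3825
  [5→5.25]: (25.76+25.01)/2 × 0.25 = 6.34625
  [5.25→7.25]: (25.01+19.75)/2 × 2 = 44.76
  Sum = 227.94875 µg/mL·hr
Extrapolated tail: C_last / k_e = 19.75 / 0.118 = 167.373
AUC_0→∞ = 227.94875 + 167.373 = 395.32175 µg/mL·hr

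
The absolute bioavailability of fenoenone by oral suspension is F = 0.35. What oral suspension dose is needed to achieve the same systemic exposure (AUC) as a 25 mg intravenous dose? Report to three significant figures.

For equal systemic exposure: F × D_ev = D_iv
D_ev = D_iv / F = 25 / 0.35 = 71.4286 mg

D_oral = 71.4 mg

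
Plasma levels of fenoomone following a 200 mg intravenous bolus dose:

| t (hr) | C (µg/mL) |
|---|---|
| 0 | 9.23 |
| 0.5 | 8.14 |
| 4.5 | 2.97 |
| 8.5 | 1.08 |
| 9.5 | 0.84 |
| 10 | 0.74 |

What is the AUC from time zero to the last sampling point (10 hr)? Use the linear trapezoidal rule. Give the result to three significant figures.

Trapezoidal AUC_0→10:
  [0→0.5]: (9.23+8.14)/2 × 0.5 = 4.3425
  [0.5→4.5]: (8.14+2.97)/2 × 4 = 22.22
  [4.5→8.5]: (2.97+1.08)/2 × 4 = 8.1
  [8.5→9.5]: (1.08+0.84)/2 × 1 = 0.96
  [9.5→10]: (0.84+0.74)/2 × 0.5 = 0.395
  Sum = 36.0175 µg/mL·hr

AUC = 36.0 µg/mL·hr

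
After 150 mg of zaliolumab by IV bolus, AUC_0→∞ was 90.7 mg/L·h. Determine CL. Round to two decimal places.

CL = Dose_iv / AUC_0→∞
   = 150 / 90.7 = 1.6538 L/h

CL = 1.65 L/h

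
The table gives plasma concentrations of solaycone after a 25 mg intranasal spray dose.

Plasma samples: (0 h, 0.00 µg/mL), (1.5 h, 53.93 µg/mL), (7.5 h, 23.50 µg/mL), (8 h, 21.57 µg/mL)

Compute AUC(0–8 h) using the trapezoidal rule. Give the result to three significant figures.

AUC = 284 µg/mL·h

Trapezoidal AUC_0→8:
  [0→1.5]: (0.00+53.93)/2 × 1.5 = 40.4475
  [1.5→7.5]: (53.93+23.50)/2 × 6 = 232.29
  [7.5→8]: (23.50+21.57)/2 × 0.5 = 11.2675
  Sum = 284.005 µg/mL·h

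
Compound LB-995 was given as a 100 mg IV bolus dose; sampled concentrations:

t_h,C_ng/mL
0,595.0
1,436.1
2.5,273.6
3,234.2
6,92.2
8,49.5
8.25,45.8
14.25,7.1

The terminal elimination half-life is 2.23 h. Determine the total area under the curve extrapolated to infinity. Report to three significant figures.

AUC = 2000 ng/mL·h

Trapezoidal AUC_0→14.25:
  [0→1]: (595.0+436.1)/2 × 1 = 515.55
  [1→2.5]: (436.1+273.6)/2 × 1.5 = 532.275
  [2.5→3]: (273.6+234.2)/2 × 0.5 = 126.95
  [3→6]: (234.2+92.2)/2 × 3 = 489.6
  [6→8]: (92.2+49.5)/2 × 2 = 141.7
  [8→8.25]: (49.5+45.8)/2 × 0.25 = 11.9125
  [8.25→14.25]: (45.8+7.1)/2 × 6 = 158.7
  Sum = 1976.6875 ng/mL·h
k_e = ln2 / t½ = 0.693147 / 2.23 = 0.3108 h^-1
Extrapolated tail: C_last / k_e = 7.1 / 0.3108 = 22.844
AUC_0→∞ = 1976.6875 + 22.844 = 1999.5315 ng/mL·h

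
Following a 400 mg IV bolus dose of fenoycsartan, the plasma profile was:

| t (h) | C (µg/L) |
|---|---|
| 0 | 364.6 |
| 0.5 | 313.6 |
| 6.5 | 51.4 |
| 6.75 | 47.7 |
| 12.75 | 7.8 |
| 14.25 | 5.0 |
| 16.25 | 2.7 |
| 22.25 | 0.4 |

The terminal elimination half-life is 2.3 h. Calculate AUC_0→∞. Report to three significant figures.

Trapezoidal AUC_0→22.25:
  [0→0.5]: (364.6+313.6)/2 × 0.5 = 169.55
  [0.5→6.5]: (313.6+51.4)/2 × 6 = 1095.0
  [6.5→6.75]: (51.4+47.7)/2 × 0.25 = 12.3875
  [6.75→12.75]: (47.7+7.8)/2 × 6 = 166.5
  [12.75→14.25]: (7.8+5.0)/2 × 1.5 = 9.6
  [14.25→16.25]: (5.0+2.7)/2 × 2 = 7.7
  [16.25→22.25]: (2.7+0.4)/2 × 6 = 9.3
  Sum = 1470.0375 µg/L·h
k_e = ln2 / t½ = 0.693147 / 2.3 = 0.3014 h^-1
Extrapolated tail: C_last / k_e = 0.4 / 0.3014 = 1.327
AUC_0→∞ = 1470.0375 + 1.327 = 1471.3645 µg/L·h

AUC = 1470 µg/L·h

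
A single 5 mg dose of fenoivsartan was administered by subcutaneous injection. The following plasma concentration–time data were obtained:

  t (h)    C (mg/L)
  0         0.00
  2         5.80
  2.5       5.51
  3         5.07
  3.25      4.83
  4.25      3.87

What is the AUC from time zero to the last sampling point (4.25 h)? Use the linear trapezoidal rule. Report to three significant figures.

Trapezoidal AUC_0→4.25:
  [0→2]: (0.00+5.80)/2 × 2 = 5.8
  [2→2.5]: (5.80+5.51)/2 × 0.5 = 2.8275
  [2.5→3]: (5.51+5.07)/2 × 0.5 = 2.645
  [3→3.25]: (5.07+4.83)/2 × 0.25 = 1.2375
  [3.25→4.25]: (4.83+3.87)/2 × 1 = 4.35
  Sum = 16.86 mg/L·h

AUC = 16.9 mg/L·h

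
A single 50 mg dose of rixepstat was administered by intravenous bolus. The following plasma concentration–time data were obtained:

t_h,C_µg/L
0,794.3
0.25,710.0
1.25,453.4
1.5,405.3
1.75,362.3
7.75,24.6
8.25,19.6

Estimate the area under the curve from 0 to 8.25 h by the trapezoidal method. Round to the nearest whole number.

AUC = 2145 µg/L·h

Trapezoidal AUC_0→8.25:
  [0→0.25]: (794.3+710.0)/2 × 0.25 = 188.0375
  [0.25→1.25]: (710.0+453.4)/2 × 1 = 581.7
  [1.25→1.5]: (453.4+405.3)/2 × 0.25 = 107.3375
  [1.5→1.75]: (405.3+362.3)/2 × 0.25 = 95.95
  [1.75→7.75]: (362.3+24.6)/2 × 6 = 1160.7
  [7.75→8.25]: (24.6+19.6)/2 × 0.5 = 11.05
  Sum = 2144.775 µg/L·h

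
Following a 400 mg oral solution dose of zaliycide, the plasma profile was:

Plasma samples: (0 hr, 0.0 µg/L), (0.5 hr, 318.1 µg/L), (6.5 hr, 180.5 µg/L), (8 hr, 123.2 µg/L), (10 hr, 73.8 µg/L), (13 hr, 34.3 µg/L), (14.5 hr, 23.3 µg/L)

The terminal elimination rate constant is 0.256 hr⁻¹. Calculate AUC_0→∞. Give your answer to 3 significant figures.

Trapezoidal AUC_0→14.5:
  [0→0.5]: (0.0+318.1)/2 × 0.5 = 79.525
  [0.5→6.5]: (318.1+180.5)/2 × 6 = 1495.8
  [6.5→8]: (180.5+123.2)/2 × 1.5 = 227.775
  [8→10]: (123.2+73.8)/2 × 2 = 197.0
  [10→13]: (73.8+34.3)/2 × 3 = 162.15
  [13→14.5]: (34.3+23.3)/2 × 1.5 = 43.2
  Sum = 2205.45 µg/L·hr
Extrapolated tail: C_last / k_e = 23.3 / 0.256 = 91.016
AUC_0→∞ = 2205.45 + 91.016 = 2296.466 µg/L·hr

AUC = 2300 µg/L·hr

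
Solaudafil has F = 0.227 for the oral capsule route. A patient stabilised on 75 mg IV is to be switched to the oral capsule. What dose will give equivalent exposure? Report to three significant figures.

For equal systemic exposure: F × D_ev = D_iv
D_ev = D_iv / F = 75 / 0.227 = 330.396 mg

D_oral = 330 mg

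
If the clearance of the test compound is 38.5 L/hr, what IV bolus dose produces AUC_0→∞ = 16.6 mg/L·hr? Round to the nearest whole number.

Dose_iv = CL × AUC_0→∞
     = 38.5 × 16.6 = 639.1 mg

Dose = 639 mg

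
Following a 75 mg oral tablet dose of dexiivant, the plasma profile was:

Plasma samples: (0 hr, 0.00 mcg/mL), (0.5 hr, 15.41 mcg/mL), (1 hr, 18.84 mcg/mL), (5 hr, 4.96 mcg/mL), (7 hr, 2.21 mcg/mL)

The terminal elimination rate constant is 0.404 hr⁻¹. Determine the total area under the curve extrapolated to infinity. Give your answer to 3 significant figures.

Trapezoidal AUC_0→7:
  [0→0.5]: (0.00+15.41)/2 × 0.5 = 3.8525
  [0.5→1]: (15.41+18.84)/2 × 0.5 = 8.5625
  [1→5]: (18.84+4.96)/2 × 4 = 47.6
  [5→7]: (4.96+2.21)/2 × 2 = 7.17
  Sum = 67.185 mcg/mL·hr
Extrapolated tail: C_last / k_e = 2.21 / 0.404 = 5.470
AUC_0→∞ = 67.185 + 5.470 = 72.655 mcg/mL·hr

AUC = 72.7 mcg/mL·hr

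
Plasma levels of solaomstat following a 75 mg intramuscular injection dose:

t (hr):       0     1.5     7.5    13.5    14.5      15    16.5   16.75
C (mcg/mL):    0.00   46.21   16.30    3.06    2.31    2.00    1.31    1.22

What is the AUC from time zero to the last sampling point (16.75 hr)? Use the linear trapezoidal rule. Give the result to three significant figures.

AUC = 287 mcg/mL·hr

Trapezoidal AUC_0→16.75:
  [0→1.5]: (0.00+46.21)/2 × 1.5 = 34.6575
  [1.5→7.5]: (46.21+16.30)/2 × 6 = 187.53
  [7.5→13.5]: (16.30+3.06)/2 × 6 = 58.08
  [13.5→14.5]: (3.06+2.31)/2 × 1 = 2.685
  [14.5→15]: (2.31+2.00)/2 × 0.5 = 1.0775
  [15→16.5]: (2.00+1.31)/2 × 1.5 = 2.4825
  [16.5→16.75]: (1.31+1.22)/2 × 0.25 = 0.31625
  Sum = 286.82875 mcg/mL·hr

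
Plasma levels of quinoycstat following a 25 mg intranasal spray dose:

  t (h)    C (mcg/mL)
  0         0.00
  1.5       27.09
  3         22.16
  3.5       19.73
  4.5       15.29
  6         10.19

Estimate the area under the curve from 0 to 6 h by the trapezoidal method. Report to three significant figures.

AUC = 104 mcg/mL·h

Trapezoidal AUC_0→6:
  [0→1.5]: (0.00+27.09)/2 × 1.5 = 20.3175
  [1.5→3]: (27.09+22.16)/2 × 1.5 = 36.9375
  [3→3.5]: (22.16+19.73)/2 × 0.5 = 10.4725
  [3.5→4.5]: (19.73+15.29)/2 × 1 = 17.51
  [4.5→6]: (15.29+10.19)/2 × 1.5 = 19.11
  Sum = 104.3475 mcg/mL·h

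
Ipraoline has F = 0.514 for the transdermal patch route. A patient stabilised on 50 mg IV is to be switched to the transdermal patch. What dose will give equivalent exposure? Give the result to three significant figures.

D_transdermal = 97.3 mg

For equal systemic exposure: F × D_ev = D_iv
D_ev = D_iv / F = 50 / 0.514 = 97.2763 mg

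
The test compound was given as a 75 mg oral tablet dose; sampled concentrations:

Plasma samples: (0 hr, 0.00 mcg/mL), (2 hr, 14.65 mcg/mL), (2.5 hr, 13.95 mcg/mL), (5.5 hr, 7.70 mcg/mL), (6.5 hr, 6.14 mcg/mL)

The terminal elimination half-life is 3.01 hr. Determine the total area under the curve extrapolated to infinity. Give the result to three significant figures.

AUC = 87.9 mcg/mL·hr

Trapezoidal AUC_0→6.5:
  [0→2]: (0.00+14.65)/2 × 2 = 14.65
  [2→2.5]: (14.65+13.95)/2 × 0.5 = 7.15
  [2.5→5.5]: (13.95+7.70)/2 × 3 = 32.475
  [5.5→6.5]: (7.70+6.14)/2 × 1 = 6.92
  Sum = 61.195 mcg/mL·hr
k_e = ln2 / t½ = 0.693147 / 3.01 = 0.2303 hr^-1
Extrapolated tail: C_last / k_e = 6.14 / 0.2303 = 26.661
AUC_0→∞ = 61.195 + 26.661 = 87.856 mcg/mL·hr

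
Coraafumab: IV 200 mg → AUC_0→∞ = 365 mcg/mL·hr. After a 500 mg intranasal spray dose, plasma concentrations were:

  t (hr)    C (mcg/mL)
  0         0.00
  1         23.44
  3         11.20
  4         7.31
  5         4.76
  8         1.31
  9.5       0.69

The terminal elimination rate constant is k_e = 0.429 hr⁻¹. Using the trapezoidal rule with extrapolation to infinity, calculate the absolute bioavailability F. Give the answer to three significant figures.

Trapezoidal AUC_0→9.5 (intranasal spray):
  [0→1]: (0.00+23.44)/2 × 1 = 11.72
  [1→3]: (23.44+11.20)/2 × 2 = 34.64
  [3→4]: (11.20+7.31)/2 × 1 = 9.255
  [4→5]: (7.31+4.76)/2 × 1 = 6.035
  [5→8]: (4.76+1.31)/2 × 3 = 9.105
  [8→9.5]: (1.31+0.69)/2 × 1.5 = 1.5
  Sum = 72.255 mcg/mL·hr
Tail: C_last/k_e = 0.69/0.429 = 1.608
AUC_0→∞ (intranasal spray) = 72.255 + 1.608 = 73.863 mcg/mL·hr
F = (AUC_ev/D_ev)/(AUC_iv/D_iv) = (73.863/500)/(365/200) = 0.147726/1.825 = 0.0809

F = 0.0809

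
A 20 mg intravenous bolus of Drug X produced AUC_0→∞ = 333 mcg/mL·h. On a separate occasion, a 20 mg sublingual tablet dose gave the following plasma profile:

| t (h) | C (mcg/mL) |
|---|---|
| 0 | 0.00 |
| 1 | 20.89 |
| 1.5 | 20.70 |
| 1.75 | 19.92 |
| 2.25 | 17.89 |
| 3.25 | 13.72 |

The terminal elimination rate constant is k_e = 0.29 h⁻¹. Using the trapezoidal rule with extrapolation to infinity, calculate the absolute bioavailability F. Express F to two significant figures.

Trapezoidal AUC_0→3.25 (sublingual tablet):
  [0→1]: (0.00+20.89)/2 × 1 = 10.445
  [1→1.5]: (20.89+20.70)/2 × 0.5 = 10.3975
  [1.5→1.75]: (20.70+19.92)/2 × 0.25 = 5.0775
  [1.75→2.25]: (19.92+17.89)/2 × 0.5 = 9.4525
  [2.25→3.25]: (17.89+13.72)/2 × 1 = 15.805
  Sum = 51.1775 mcg/mL·h
Tail: C_last/k_e = 13.72/0.29 = 47.310
AUC_0→∞ (sublingual tablet) = 51.1775 + 47.310 = 98.4875 mcg/mL·h
F = (AUC_ev/D_ev)/(AUC_iv/D_iv) = (98.4875/20)/(333/20) = 4.924375/16.65 = 0.2958

F = 0.30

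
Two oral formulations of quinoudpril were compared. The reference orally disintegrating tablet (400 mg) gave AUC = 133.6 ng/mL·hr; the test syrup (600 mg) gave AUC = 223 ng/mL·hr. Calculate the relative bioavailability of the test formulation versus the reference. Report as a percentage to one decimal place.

F_rel = 111.3%

F_rel = (AUC_test/D_test) / (AUC_ref/D_ref)
      = (223/600) / (133.6/400)
      = 0.371667 / 0.334 = 1.1128 = 111.28%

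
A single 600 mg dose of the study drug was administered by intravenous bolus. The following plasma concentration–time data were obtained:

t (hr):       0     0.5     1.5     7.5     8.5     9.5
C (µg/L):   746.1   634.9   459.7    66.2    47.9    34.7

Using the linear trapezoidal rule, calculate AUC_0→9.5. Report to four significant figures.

AUC = 2569 µg/L·hr

Trapezoidal AUC_0→9.5:
  [0→0.5]: (746.1+634.9)/2 × 0.5 = 345.25
  [0.5→1.5]: (634.9+459.7)/2 × 1 = 547.3
  [1.5→7.5]: (459.7+66.2)/2 × 6 = 1577.7
  [7.5→8.5]: (66.2+47.9)/2 × 1 = 57.05
  [8.5→9.5]: (47.9+34.7)/2 × 1 = 41.3
  Sum = 2568.6 µg/L·hr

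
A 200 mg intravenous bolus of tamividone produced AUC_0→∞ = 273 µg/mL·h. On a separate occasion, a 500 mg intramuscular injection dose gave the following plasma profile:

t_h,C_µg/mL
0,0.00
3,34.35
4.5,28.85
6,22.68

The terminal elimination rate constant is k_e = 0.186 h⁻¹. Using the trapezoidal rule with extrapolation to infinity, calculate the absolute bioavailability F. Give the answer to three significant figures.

F = 0.380

Trapezoidal AUC_0→6 (intramuscular injection):
  [0→3]: (0.00+34.35)/2 × 3 = 51.525
  [3→4.5]: (34.35+28.85)/2 × 1.5 = 47.4
  [4.5→6]: (28.85+22.68)/2 × 1.5 = 38.6475
  Sum = 137.5725 µg/mL·h
Tail: C_last/k_e = 22.68/0.186 = 121.935
AUC_0→∞ (intramuscular injection) = 137.5725 + 121.935 = 259.5075 µg/mL·h
F = (AUC_ev/D_ev)/(AUC_iv/D_iv) = (259.5075/500)/(273/200) = 0.519015/1.365 = 0.3802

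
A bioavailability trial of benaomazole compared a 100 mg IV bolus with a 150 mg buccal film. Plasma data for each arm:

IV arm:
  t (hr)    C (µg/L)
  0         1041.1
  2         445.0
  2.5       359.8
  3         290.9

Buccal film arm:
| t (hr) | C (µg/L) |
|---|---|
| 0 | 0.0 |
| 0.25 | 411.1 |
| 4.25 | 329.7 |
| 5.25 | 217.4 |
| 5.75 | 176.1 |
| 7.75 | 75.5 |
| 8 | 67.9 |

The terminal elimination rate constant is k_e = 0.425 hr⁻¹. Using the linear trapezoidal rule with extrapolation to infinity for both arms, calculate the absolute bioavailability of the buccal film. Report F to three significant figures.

Trapezoidal AUC_0→3 (IV):
  [0→2]: (1041.1+445.0)/2 × 2 = 1486.1
  [2→2.5]: (445.0+359.8)/2 × 0.5 = 201.2
  [2.5→3]: (359.8+290.9)/2 × 0.5 = 162.675
  Sum = 1849.975 µg/L·hr
IV tail: 290.9/0.425 = 684.471; AUC_iv,0→∞ = 1849.975 + 684.471 = 2534.446 µg/L·hr
Trapezoidal AUC_0→8 (buccal film):
  [0→0.25]: (0.0+411.1)/2 × 0.25 = 51.3875
  [0.25→4.25]: (411.1+329.7)/2 × 4 = 1481.6
  [4.25→5.25]: (329.7+217.4)/2 × 1 = 273.55
  [5.25→5.75]: (217.4+176.1)/2 × 0.5 = 98.375
  [5.75→7.75]: (176.1+75.5)/2 × 2 = 251.6
  [7.75→8]: (75.5+67.9)/2 × 0.25 = 17.925
  Sum = 2174.4375 µg/L·hr
buccal film tail: 67.9/0.425 = 159.765; AUC_ev,0→∞ = 2174.4375 + 159.765 = 2334.2025 µg/L·hr
F = (AUC_ev/D_ev)/(AUC_iv/D_iv) = (2334.2025/150)/(2534.446/100) = 15.56135/25.34446 = 0.6140

F = 0.614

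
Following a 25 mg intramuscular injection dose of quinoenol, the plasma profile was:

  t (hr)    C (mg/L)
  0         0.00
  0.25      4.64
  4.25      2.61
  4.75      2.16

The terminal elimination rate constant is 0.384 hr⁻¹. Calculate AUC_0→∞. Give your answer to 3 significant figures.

AUC = 21.9 mg/L·hr

Trapezoidal AUC_0→4.75:
  [0→0.25]: (0.00+4.64)/2 × 0.25 = 0.58
  [0.25→4.25]: (4.64+2.61)/2 × 4 = 14.5
  [4.25→4.75]: (2.61+2.16)/2 × 0.5 = 1.1925
  Sum = 16.2725 mg/L·hr
Extrapolated tail: C_last / k_e = 2.16 / 0.384 = 5.625
AUC_0→∞ = 16.2725 + 5.625 = 21.8975 mg/L·hr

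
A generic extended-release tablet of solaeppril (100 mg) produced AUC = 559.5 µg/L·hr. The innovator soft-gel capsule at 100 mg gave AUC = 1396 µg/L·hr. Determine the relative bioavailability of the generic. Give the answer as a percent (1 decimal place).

F_rel = (AUC_test/D_test) / (AUC_ref/D_ref)
      = (559.5/100) / (1396/100)
      = 5.595 / 13.96 = 0.4008 = 40.08%

F_rel = 40.1%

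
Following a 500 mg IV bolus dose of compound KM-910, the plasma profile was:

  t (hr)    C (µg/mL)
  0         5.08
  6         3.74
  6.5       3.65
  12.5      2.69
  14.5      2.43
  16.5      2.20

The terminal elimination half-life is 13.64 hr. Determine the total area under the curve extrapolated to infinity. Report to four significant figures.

AUC = 100.4 µg/mL·hr

Trapezoidal AUC_0→16.5:
  [0→6]: (5.08+3.74)/2 × 6 = 26.46
  [6→6.5]: (3.74+3.65)/2 × 0.5 = 1.8475
  [6.5→12.5]: (3.65+2.69)/2 × 6 = 19.02
  [12.5→14.5]: (2.69+2.43)/2 × 2 = 5.12
  [14.5→16.5]: (2.43+2.20)/2 × 2 = 4.63
  Sum = 57.0775 µg/mL·hr
k_e = ln2 / t½ = 0.693147 / 13.64 = 0.0508 hr^-1
Extrapolated tail: C_last / k_e = 2.20 / 0.0508 = 43.307
AUC_0→∞ = 57.0775 + 43.307 = 100.3845 µg/mL·hr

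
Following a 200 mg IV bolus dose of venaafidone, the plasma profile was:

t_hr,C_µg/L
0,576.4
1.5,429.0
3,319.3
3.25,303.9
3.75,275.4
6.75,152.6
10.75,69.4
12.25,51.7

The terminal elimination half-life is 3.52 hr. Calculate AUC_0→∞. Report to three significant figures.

AUC = 2980 µg/L·hr

Trapezoidal AUC_0→12.25:
  [0→1.5]: (576.4+429.0)/2 × 1.5 = 754.05
  [1.5→3]: (429.0+319.3)/2 × 1.5 = 561.225
  [3→3.25]: (319.3+303.9)/2 × 0.25 = 77.9
  [3.25→3.75]: (303.9+275.4)/2 × 0.5 = 144.825
  [3.75→6.75]: (275.4+152.6)/2 × 3 = 642.0
  [6.75→10.75]: (152.6+69.4)/2 × 4 = 444.0
  [10.75→12.25]: (69.4+51.7)/2 × 1.5 = 90.825
  Sum = 2714.825 µg/L·hr
k_e = ln2 / t½ = 0.693147 / 3.52 = 0.1969 hr^-1
Extrapolated tail: C_last / k_e = 51.7 / 0.1969 = 262.570
AUC_0→∞ = 2714.825 + 262.570 = 2977.395 µg/L·hr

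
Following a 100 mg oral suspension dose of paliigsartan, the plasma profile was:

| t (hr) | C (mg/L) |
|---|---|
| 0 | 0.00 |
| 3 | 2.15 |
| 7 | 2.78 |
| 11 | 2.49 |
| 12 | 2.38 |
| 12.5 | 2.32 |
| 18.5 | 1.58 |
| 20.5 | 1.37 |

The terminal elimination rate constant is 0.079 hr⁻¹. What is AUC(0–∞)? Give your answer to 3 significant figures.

AUC = 59.2 mg/L·hr

Trapezoidal AUC_0→20.5:
  [0→3]: (0.00+2.15)/2 × 3 = 3.225
  [3→7]: (2.15+2.78)/2 × 4 = 9.86
  [7→11]: (2.78+2.49)/2 × 4 = 10.54
  [11→12]: (2.49+2.38)/2 × 1 = 2.435
  [12→12.5]: (2.38+2.32)/2 × 0.5 = 1.175
  [12.5→18.5]: (2.32+1.58)/2 × 6 = 11.7
  [18.5→20.5]: (1.58+1.37)/2 × 2 = 2.95
  Sum = 41.885 mg/L·hr
Extrapolated tail: C_last / k_e = 1.37 / 0.079 = 17.342
AUC_0→∞ = 41.885 + 17.342 = 59.227 mg/L·hr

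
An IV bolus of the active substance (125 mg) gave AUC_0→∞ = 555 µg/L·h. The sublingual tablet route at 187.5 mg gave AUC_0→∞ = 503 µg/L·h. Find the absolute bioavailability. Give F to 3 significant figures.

F = 0.604

F = (AUC_ev / D_ev) / (AUC_iv / D_iv)
  = (503/187.5) / (555/125)
  = 2.68267 / 4.44 = 0.6042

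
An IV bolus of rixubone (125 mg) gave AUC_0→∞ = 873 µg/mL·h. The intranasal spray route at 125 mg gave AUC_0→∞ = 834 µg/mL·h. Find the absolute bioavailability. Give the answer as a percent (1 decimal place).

F = 95.5%

F = (AUC_ev / D_ev) / (AUC_iv / D_iv)
  = (834/125) / (873/125)
  = 6.672 / 6.984 = 0.9553
  = 95.53%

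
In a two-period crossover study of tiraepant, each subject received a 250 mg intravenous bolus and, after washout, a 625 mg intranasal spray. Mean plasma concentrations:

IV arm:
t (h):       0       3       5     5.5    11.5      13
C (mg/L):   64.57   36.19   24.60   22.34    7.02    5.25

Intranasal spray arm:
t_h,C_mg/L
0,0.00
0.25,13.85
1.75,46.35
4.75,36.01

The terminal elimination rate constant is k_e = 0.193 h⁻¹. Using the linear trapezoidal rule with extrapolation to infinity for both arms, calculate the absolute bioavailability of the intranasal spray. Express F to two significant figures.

Trapezoidal AUC_0→13 (IV):
  [0→3]: (64.57+36.19)/2 × 3 = 151.14
  [3→5]: (36.19+24.60)/2 × 2 = 60.79
  [5→5.5]: (24.60+22.34)/2 × 0.5 = 11.735
  [5.5→11.5]: (22.34+7.02)/2 × 6 = 88.08
  [11.5→13]: (7.02+5.25)/2 × 1.5 = 9.2025
  Sum = 320.9475 mg/L·h
IV tail: 5.25/0.193 = 27.202; AUC_iv,0→∞ = 320.9475 + 27.202 = 348.1495 mg/L·h
Trapezoidal AUC_0→4.75 (intranasal spray):
  [0→0.25]: (0.00+13.85)/2 × 0.25 = 1.73125
  [0.25→1.75]: (13.85+46.35)/2 × 1.5 = 45.15
  [1.75→4.75]: (46.35+36.01)/2 × 3 = 123.54
  Sum = 170.42125 mg/L·h
intranasal spray tail: 36.01/0.193 = 186.580; AUC_ev,0→∞ = 170.42125 + 186.580 = 357.00125 mg/L·h
F = (AUC_ev/D_ev)/(AUC_iv/D_iv) = (357.00125/625)/(348.1495/250) = 0.571202/1.392598 = 0.4102

F = 0.41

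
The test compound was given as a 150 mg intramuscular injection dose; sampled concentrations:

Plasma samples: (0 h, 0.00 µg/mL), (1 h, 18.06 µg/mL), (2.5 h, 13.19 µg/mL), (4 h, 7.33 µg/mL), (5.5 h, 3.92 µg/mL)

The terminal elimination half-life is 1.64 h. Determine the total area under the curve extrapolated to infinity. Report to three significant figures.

AUC = 65.6 µg/mL·h

Trapezoidal AUC_0→5.5:
  [0→1]: (0.00+18.06)/2 × 1 = 9.03
  [1→2.5]: (18.06+13.19)/2 × 1.5 = 23.4375
  [2.5→4]: (13.19+7.33)/2 × 1.5 = 15.39
  [4→5.5]: (7.33+3.92)/2 × 1.5 = 8.4375
  Sum = 56.295 µg/mL·h
k_e = ln2 / t½ = 0.693147 / 1.64 = 0.4227 h^-1
Extrapolated tail: C_last / k_e = 3.92 / 0.4227 = 9.274
AUC_0→∞ = 56.295 + 9.274 = 65.569 µg/mL·h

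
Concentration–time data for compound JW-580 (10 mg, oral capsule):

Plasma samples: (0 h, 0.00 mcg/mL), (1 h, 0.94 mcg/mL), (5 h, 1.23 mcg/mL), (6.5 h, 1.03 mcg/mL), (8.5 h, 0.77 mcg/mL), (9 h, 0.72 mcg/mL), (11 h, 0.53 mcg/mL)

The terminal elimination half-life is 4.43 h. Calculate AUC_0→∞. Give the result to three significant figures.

AUC = 13.3 mcg/mL·h

Trapezoidal AUC_0→11:
  [0→1]: (0.00+0.94)/2 × 1 = 0.47
  [1→5]: (0.94+1.23)/2 × 4 = 4.34
  [5→6.5]: (1.23+1.03)/2 × 1.5 = 1.695
  [6.5→8.5]: (1.03+0.77)/2 × 2 = 1.8
  [8.5→9]: (0.77+0.72)/2 × 0.5 = 0.3725
  [9→11]: (0.72+0.53)/2 × 2 = 1.25
  Sum = 9.9275 mcg/mL·h
k_e = ln2 / t½ = 0.693147 / 4.43 = 0.1565 h^-1
Extrapolated tail: C_last / k_e = 0.53 / 0.1565 = 3.387
AUC_0→∞ = 9.9275 + 3.387 = 13.3145 mcg/mL·h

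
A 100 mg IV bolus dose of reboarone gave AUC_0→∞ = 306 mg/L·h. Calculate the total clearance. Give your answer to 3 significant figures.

CL = 0.327 L/h

CL = Dose_iv / AUC_0→∞
   = 100 / 306 = 0.326797 L/h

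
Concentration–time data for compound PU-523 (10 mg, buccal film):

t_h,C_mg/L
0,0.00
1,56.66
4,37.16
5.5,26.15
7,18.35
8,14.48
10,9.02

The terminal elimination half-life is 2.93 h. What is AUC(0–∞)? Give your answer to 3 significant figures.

Trapezoidal AUC_0→10:
  [0→1]: (0.00+56.66)/2 × 1 = 28.33
  [1→4]: (56.66+37.16)/2 × 3 = 140.73
  [4→5.5]: (37.16+26.15)/2 × 1.5 = 47.4825
  [5.5→7]: (26.15+18.35)/2 × 1.5 = 33.375
  [7→8]: (18.35+14.48)/2 × 1 = 16.415
  [8→10]: (14.48+9.02)/2 × 2 = 23.5
  Sum = 289.8325 mg/L·h
k_e = ln2 / t½ = 0.693147 / 2.93 = 0.2366 h^-1
Extrapolated tail: C_last / k_e = 9.02 / 0.2366 = 38.123
AUC_0→∞ = 289.8325 + 38.123 = 327.9555 mg/L·h

AUC = 328 mg/L·h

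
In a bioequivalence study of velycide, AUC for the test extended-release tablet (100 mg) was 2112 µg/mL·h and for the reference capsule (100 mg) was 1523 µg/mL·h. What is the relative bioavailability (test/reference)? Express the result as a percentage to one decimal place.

F_rel = 138.7%

F_rel = (AUC_test/D_test) / (AUC_ref/D_ref)
      = (2112/100) / (1523/100)
      = 21.12 / 15.23 = 1.3867 = 138.67%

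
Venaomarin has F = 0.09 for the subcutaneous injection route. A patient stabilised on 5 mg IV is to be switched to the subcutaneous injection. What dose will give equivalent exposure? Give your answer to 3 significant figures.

For equal systemic exposure: F × D_ev = D_iv
D_ev = D_iv / F = 5 / 0.09 = 55.5556 mg

D_subcutaneous = 55.6 mg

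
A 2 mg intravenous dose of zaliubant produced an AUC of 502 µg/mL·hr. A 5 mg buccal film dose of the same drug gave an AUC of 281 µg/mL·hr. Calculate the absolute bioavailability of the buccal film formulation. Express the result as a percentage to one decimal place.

F = (AUC_ev / D_ev) / (AUC_iv / D_iv)
  = (281/5) / (502/2)
  = 56.2 / 251 = 0.2239
  = 22.39%

F = 22.4%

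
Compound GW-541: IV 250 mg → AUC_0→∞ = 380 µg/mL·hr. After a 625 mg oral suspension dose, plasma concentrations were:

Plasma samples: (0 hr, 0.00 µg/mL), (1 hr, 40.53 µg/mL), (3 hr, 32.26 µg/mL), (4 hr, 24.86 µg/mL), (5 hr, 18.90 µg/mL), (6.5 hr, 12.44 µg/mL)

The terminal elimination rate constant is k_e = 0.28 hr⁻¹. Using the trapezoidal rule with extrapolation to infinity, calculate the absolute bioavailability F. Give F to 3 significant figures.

F = 0.223

Trapezoidal AUC_0→6.5 (oral suspension):
  [0→1]: (0.00+40.53)/2 × 1 = 20.265
  [1→3]: (40.53+32.26)/2 × 2 = 72.79
  [3→4]: (32.26+24.86)/2 × 1 = 28.56
  [4→5]: (24.86+18.90)/2 × 1 = 21.88
  [5→6.5]: (18.90+12.44)/2 × 1.5 = 23.505
  Sum = 167.0 µg/mL·hr
Tail: C_last/k_e = 12.44/0.28 = 44.429
AUC_0→∞ (oral suspension) = 167.0 + 44.429 = 211.429 µg/mL·hr
F = (AUC_ev/D_ev)/(AUC_iv/D_iv) = (211.429/625)/(380/250) = 0.3382864/1.52 = 0.2226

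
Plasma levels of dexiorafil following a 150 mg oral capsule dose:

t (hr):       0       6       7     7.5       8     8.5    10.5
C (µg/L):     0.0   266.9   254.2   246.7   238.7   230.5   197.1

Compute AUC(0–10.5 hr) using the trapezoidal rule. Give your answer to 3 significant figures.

Trapezoidal AUC_0→10.5:
  [0→6]: (0.0+266.9)/2 × 6 = 800.7
  [6→7]: (266.9+254.2)/2 × 1 = 260.55
  [7→7.5]: (254.2+246.7)/2 × 0.5 = 125.225
  [7.5→8]: (246.7+238.7)/2 × 0.5 = 121.35
  [8→8.5]: (238.7+230.5)/2 × 0.5 = 117.3
  [8.5→10.5]: (230.5+197.1)/2 × 2 = 427.6
  Sum = 1852.725 µg/L·hr

AUC = 1850 µg/L·hr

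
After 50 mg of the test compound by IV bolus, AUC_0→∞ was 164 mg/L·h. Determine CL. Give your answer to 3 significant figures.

CL = Dose_iv / AUC_0→∞
   = 50 / 164 = 0.304878 L/h

CL = 0.305 L/h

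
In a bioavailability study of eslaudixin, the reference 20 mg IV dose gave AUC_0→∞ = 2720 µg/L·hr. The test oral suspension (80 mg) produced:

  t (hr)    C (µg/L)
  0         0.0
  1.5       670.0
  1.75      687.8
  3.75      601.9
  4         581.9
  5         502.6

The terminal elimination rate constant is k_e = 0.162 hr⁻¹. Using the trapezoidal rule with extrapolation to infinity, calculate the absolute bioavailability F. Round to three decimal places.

F = 0.529

Trapezoidal AUC_0→5 (oral suspension):
  [0→1.5]: (0.0+670.0)/2 × 1.5 = 502.5
  [1.5→1.75]: (670.0+687.8)/2 × 0.25 = 169.725
  [1.75→3.75]: (687.8+601.9)/2 × 2 = 1289.7
  [3.75→4]: (601.9+581.9)/2 × 0.25 = 147.975
  [4→5]: (581.9+502.6)/2 × 1 = 542.25
  Sum = 2652.15 µg/L·hr
Tail: C_last/k_e = 502.6/0.162 = 3102.469
AUC_0→∞ (oral suspension) = 2652.15 + 3102.469 = 5754.619 µg/L·hr
F = (AUC_ev/D_ev)/(AUC_iv/D_iv) = (5754.619/80)/(2720/20) = 71.9327/136 = 0.5289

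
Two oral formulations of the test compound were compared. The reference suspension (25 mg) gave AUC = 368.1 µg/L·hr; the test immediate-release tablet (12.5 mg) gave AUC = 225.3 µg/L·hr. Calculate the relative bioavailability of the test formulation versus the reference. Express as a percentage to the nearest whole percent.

F_rel = (AUC_test/D_test) / (AUC_ref/D_ref)
      = (225.3/12.5) / (368.1/25)
      = 18.024 / 14.724 = 1.2241 = 122.41%

F_rel = 122%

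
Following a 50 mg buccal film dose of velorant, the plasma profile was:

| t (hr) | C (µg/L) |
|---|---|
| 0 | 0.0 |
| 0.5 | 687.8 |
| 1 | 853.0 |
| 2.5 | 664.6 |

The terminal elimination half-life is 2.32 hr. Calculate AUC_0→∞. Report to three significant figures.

Trapezoidal AUC_0→2.5:
  [0→0.5]: (0.0+687.8)/2 × 0.5 = 171.95
  [0.5→1]: (687.8+853.0)/2 × 0.5 = 385.2
  [1→2.5]: (853.0+664.6)/2 × 1.5 = 1138.2
  Sum = 1695.35 µg/L·hr
k_e = ln2 / t½ = 0.693147 / 2.32 = 0.2988 hr^-1
Extrapolated tail: C_last / k_e = 664.6 / 0.2988 = 2224.230
AUC_0→∞ = 1695.35 + 2224.230 = 3919.58 µg/L·hr

AUC = 3920 µg/L·hr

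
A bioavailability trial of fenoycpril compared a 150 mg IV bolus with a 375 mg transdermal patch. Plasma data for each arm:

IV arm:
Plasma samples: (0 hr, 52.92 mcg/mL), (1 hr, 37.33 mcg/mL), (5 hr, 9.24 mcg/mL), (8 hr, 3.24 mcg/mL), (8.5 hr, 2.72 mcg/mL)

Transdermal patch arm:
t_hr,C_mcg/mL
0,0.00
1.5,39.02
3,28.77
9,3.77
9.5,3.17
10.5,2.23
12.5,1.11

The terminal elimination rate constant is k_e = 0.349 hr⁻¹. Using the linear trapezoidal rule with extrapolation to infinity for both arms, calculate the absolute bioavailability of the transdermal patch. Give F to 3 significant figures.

Trapezoidal AUC_0→8.5 (IV):
  [0→1]: (52.92+37.33)/2 × 1 = 45.125
  [1→5]: (37.33+9.24)/2 × 4 = 93.14
  [5→8]: (9.24+3.24)/2 × 3 = 18.72
  [8→8.5]: (3.24+2.72)/2 × 0.5 = 1.49
  Sum = 158.475 mcg/mL·hr
IV tail: 2.72/0.349 = 7.794; AUC_iv,0→∞ = 158.475 + 7.794 = 166.269 mcg/mL·hr
Trapezoidal AUC_0→12.5 (transdermal patch):
  [0→1.5]: (0.00+39.02)/2 × 1.5 = 29.265
  [1.5→3]: (39.02+28.77)/2 × 1.5 = 50.8425
  [3→9]: (28.77+3.77)/2 × 6 = 97.62
  [9→9.5]: (3.77+3.17)/2 × 0.5 = 1.735
  [9.5→10.5]: (3.17+2.23)/2 × 1 = 2.7
  [10.5→12.5]: (2.23+1.11)/2 × 2 = 3.34
  Sum = 185.5025 mcg/mL·hr
transdermal patch tail: 1.11/0.349 = 3.181; AUC_ev,0→∞ = 185.5025 + 3.181 = 188.6835 mcg/mL·hr
F = (AUC_ev/D_ev)/(AUC_iv/D_iv) = (188.6835/375)/(166.269/150) = 0.503156/1.10846 = 0.4539

F = 0.454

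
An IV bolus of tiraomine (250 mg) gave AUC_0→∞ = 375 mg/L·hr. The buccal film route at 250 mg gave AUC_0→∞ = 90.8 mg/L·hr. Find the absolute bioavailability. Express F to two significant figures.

F = (AUC_ev / D_ev) / (AUC_iv / D_iv)
  = (90.8/250) / (375/250)
  = 0.3632 / 1.5 = 0.2421

F = 0.24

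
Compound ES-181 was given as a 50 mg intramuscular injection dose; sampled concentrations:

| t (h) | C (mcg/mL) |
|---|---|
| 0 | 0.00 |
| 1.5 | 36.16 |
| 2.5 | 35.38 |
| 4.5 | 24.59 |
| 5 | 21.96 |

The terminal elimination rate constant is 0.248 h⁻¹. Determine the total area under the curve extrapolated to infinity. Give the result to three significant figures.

Trapezoidal AUC_0→5:
  [0→1.5]: (0.00+36.16)/2 × 1.5 = 27.12
  [1.5→2.5]: (36.16+35.38)/2 × 1 = 35.77
  [2.5→4.5]: (35.38+24.59)/2 × 2 = 59.97
  [4.5→5]: (24.59+21.96)/2 × 0.5 = 11.6375
  Sum = 134.4975 mcg/mL·h
Extrapolated tail: C_last / k_e = 21.96 / 0.248 = 88.548
AUC_0→∞ = 134.4975 + 88.548 = 223.0455 mcg/mL·h

AUC = 223 mcg/mL·h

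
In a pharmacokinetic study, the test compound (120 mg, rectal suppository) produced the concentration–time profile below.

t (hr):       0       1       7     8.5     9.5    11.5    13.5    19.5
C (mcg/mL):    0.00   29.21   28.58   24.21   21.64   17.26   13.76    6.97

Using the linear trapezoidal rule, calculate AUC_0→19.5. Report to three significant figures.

AUC = 383 mcg/mL·hr

Trapezoidal AUC_0→19.5:
  [0→1]: (0.00+29.21)/2 × 1 = 14.605
  [1→7]: (29.21+28.58)/2 × 6 = 173.37
  [7→8.5]: (28.58+24.21)/2 × 1.5 = 39.5925
  [8.5→9.5]: (24.21+21.64)/2 × 1 = 22.925
  [9.5→11.5]: (21.64+17.26)/2 × 2 = 38.9
  [11.5→13.5]: (17.26+13.76)/2 × 2 = 31.02
  [13.5→19.5]: (13.76+6.97)/2 × 6 = 62.19
  Sum = 382.6025 mcg/mL·hr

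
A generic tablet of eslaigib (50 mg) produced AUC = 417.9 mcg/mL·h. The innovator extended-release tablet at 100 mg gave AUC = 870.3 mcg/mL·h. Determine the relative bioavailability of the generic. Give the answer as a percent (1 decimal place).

F_rel = 96.0%

F_rel = (AUC_test/D_test) / (AUC_ref/D_ref)
      = (417.9/50) / (870.3/100)
      = 8.358 / 8.703 = 0.9604 = 96.04%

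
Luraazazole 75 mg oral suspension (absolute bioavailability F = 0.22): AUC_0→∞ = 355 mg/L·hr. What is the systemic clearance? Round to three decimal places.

CL = 0.046 L/hr

CL = F × Dose / AUC_0→∞
   = 0.22 × 75 / 355 = 0.0464789 L/hr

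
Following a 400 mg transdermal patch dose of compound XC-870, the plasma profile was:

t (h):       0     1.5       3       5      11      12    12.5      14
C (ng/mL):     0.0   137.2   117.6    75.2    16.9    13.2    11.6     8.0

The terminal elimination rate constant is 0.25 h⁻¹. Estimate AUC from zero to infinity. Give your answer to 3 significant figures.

Trapezoidal AUC_0→14:
  [0→1.5]: (0.0+137.2)/2 × 1.5 = 102.9
  [1.5→3]: (137.2+117.6)/2 × 1.5 = 191.1
  [3→5]: (117.6+75.2)/2 × 2 = 192.8
  [5→11]: (75.2+16.9)/2 × 6 = 276.3
  [11→12]: (16.9+13.2)/2 × 1 = 15.05
  [12→12.5]: (13.2+11.6)/2 × 0.5 = 6.2
  [12.5→14]: (11.6+8.0)/2 × 1.5 = 14.7
  Sum = 799.05 ng/mL·h
Extrapolated tail: C_last / k_e = 8.0 / 0.25 = 32.000
AUC_0→∞ = 799.05 + 32.000 = 831.05 ng/mL·h

AUC = 831 ng/mL·h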